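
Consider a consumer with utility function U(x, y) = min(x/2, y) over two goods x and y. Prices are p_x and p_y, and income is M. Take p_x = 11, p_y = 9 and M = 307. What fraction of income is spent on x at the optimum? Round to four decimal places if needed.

Leontief preferences: the optimum is at the kink where x/2 = y/1, i.e. y = (1/2)·x.
Budget: p_x·x + p_y·(1/2)·x = M, so (2·p_x + p_y)·x = 2·M.
Demand: x*(p_x,p_y,M) = 2·M/(2·p_x + p_y), y* = M/(2·p_x + p_y).
Here 2·11 + 9 = 31, giving x* = 19.8065 and y* = 9.9032.
Expenditure on x: 11·19.8065 = 217.871; share = 0.7097.

share on x = 0.7097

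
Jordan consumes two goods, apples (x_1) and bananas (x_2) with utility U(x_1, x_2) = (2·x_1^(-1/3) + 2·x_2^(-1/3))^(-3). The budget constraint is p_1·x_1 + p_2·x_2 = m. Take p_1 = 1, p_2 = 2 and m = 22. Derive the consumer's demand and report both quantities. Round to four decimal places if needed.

MRS = MU_x_1/MU_x_2 = (x_2/x_1)^(4/3). Set equal to p_1/p_2.
Hence x_2/x_1 = (p_1/p_2)^(1/(4/3)), i.e. raised to the 0.75 power.
Substitute x_2 = (x_2/x_1)·x_1 into the budget: x_1* = m/(p_1 + p_2·(x_2/x_1)).
Numerically x_2/x_1 = 0.594604, so x_1* = 22/(1 + 2·0.594604) = 10.0493 and x_2* = 0.594604·10.0493 = 5.9753.

x_1* = 10.0493, x_2* = 5.9753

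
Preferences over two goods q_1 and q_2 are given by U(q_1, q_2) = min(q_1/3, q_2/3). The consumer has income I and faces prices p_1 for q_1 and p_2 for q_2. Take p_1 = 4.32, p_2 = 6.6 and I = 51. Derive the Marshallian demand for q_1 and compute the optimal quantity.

With perfect complements, no substitution: consume in ratio q_1:q_2 = 3:3.
Budget: p_1·q_1 + p_2·q_1 = I, so (3·p_1 + 3·p_2)·q_1 = 3·I.
Demand: q_1*(p_1,p_2,I) = 3·I/(3·p_1 + 3·p_2), q_2* = 3·I/(3·p_1 + 3·p_2).
Here 3·4.32 + 3·6.6 = 32.76, giving q_1* = 4.6703.

q_1* = 4.6703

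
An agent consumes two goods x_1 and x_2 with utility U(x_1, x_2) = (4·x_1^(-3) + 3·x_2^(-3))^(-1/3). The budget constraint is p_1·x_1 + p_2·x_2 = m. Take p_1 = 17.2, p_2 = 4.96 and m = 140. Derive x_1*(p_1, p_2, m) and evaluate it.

MRS = MU_x_1/MU_x_2 = (4/3)·(x_2/x_1)^(4). Set equal to p_1/p_2.
Hence x_2/x_1 = ((3/4)·p_1/p_2)^(1/(4)), i.e. raised to the 0.25 power.
With the ratio pinned down, the budget gives x_1* = m/(p_1 + p_2·(x_2/x_1)) and x_2* = (x_2/x_1)·x_1*.
Numerically x_2/x_1 = 1.269922, so x_1* = 140/(17.2 + 4.96·1.269922) = 5.9577.

x_1* = 5.9577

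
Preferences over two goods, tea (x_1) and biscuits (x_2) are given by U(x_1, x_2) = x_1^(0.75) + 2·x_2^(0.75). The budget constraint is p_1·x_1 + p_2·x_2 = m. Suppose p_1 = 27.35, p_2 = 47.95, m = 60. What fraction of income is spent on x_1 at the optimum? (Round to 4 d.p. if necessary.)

MRS = MU_x_1/MU_x_2 = (1/2)·(x_2/x_1)^(0.25). Set equal to p_1/p_2.
Solve for the ratio: x_2/x_1 = [2·p_1/p_2]^(4).
Substitute x_2 = (x_2/x_1)·x_1 into the budget: x_1* = m/(p_1 + p_2·(x_2/x_1)).
Numerically x_2/x_1 = 1.693538, so x_1* = 60/(27.35 + 47.95·1.693538) = 0.5527 and x_2* = 1.693538·0.5527 = 0.936.
Expenditure on x_1: 27.35·0.5527 = 15.1167; share = 0.2519.

share on x_1 = 0.2519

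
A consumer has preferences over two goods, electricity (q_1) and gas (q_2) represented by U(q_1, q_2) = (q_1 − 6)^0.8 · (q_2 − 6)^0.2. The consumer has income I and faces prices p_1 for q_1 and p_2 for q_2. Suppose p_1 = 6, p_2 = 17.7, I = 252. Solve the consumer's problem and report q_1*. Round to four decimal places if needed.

Let q_1' = q_1−6, q_2' = q_2−6. MRS = 4·q_2'/q_1' = p_1/p_2.
Substituting into the budget: q_1* = 6 + 0.8·(I − 6·p_1 − 6·p_2)/p_1, and q_2* = 6 + 0.2·(…)/p_2.
Discretionary income = 252 − 6·6 − 6·17.7 = 109.8; q_1* = 6 + 0.8·109.8/6 = 20.64.

q_1* = 20.64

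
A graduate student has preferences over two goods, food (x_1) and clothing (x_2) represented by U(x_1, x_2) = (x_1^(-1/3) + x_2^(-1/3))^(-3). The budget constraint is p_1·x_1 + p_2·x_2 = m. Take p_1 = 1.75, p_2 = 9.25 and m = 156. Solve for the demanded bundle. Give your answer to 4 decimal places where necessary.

With the ratio pinned down, the budget gives x_1* = m/(p_1 + p_2·(x_2/x_1)) and x_2* = (x_2/x_1)·x_1*.
Numerically x_2/x_1 = 0.286861, so x_1* = 156/(1.75 + 9.25·0.286861) = 35.4266 and x_2* = 0.286861·35.4266 = 10.1625.

x_1* = 35.4266, x_2* = 10.1625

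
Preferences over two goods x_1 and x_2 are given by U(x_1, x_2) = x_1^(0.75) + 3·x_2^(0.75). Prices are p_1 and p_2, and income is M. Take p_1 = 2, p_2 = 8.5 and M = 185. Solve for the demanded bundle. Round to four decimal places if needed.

MRS = MU_x_1/MU_x_2 = (1/3)·(x_2/x_1)^(0.25). Set equal to p_1/p_2.
Solve for the ratio: x_2/x_1 = [3·p_1/p_2]^(4).
Substitute x_2 = (x_2/x_1)·x_1 into the budget: x_1* = M/(p_1 + p_2·(x_2/x_1)).
Numerically x_2/x_1 = 0.248273, so x_1* = 185/(2 + 8.5·0.248273) = 45.0087 and x_2* = 0.248273·45.0087 = 11.1744.

x_1* = 45.0087, x_2* = 11.1744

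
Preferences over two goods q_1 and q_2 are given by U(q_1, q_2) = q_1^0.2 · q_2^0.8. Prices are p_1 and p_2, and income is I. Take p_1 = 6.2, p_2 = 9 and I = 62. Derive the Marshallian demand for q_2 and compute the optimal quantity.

MU_q_1/MU_q_2 = (0.2·q_2)/(0.8·q_1); tangency sets this equal to p_1/p_2.
So 0.2·p_2·q_2 = 0.8·p_1·q_1; combined with the budget, a share 0.2 of income goes to q_1.
Demand: q_1*(p_1,p_2,I) = 0.2·I/p_1 and q_2* = 0.8·I/p_2.
At p_1=6.2, p_2=9, I=62: q_2* = 0.8·62/9 = 5.5111.

q_2* = 5.5111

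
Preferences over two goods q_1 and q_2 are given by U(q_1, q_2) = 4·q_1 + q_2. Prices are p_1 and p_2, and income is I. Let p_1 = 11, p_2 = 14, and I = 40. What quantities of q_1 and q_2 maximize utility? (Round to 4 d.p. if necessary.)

q_1* = 3.6364, q_2* = 0

Perfect substitutes: compare marginal utility per dollar. 4/p_1 vs 1/p_2 → 0.3636 vs 0.0714.
q_1 gives more utility per dollar, so spend all income on q_1: q_1* = I/p_1, q_2* = 0.
Numerically: q_1* = 3.6364, q_2* = 0.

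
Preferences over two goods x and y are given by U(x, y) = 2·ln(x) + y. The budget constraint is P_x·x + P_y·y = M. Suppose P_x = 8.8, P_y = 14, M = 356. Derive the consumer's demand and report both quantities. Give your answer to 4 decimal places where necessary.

Set MRS = P_x/P_y: (2/x)/1 = P_x/P_y.
So x*(P_x,P_y) = 2·P_y/P_x, independent of income; and y* = (M − 2·P_y)/P_y.
At the given prices: x* = 2·14/8.8 = 3.1818, and y* = 23.4286.

x* = 3.1818, y* = 23.4286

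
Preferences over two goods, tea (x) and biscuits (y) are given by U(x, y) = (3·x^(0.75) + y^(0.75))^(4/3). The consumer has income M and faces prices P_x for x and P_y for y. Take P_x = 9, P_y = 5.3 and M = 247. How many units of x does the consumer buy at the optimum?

x* = 25.8799

From the CES first-order condition, 3·(y/x)^(0.25) = P_x/P_y.
Solve for the ratio: y/x = [(1/3)·P_x/P_y]^(4).
Substitute y = (y/x)·x into the budget: x* = M/(P_x + P_y·(y/x)).
Numerically y/x = 0.102655, so x* = 247/(9 + 5.3·0.102655) = 25.8799.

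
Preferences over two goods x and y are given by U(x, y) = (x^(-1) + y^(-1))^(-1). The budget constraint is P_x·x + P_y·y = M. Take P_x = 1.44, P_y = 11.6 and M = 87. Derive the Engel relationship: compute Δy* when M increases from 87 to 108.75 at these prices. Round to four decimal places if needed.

Δy* = 1.3865

From the CES first-order condition, (y/x)^(2) = P_x/P_y.
Solve for the ratio: y/x = [P_x/P_y]^(0.5).
With the ratio pinned down, the budget gives x* = M/(P_x + P_y·(y/x)) and y* = (y/x)·x*.
Numerically y/x = 0.352332, so x* = 87/(1.44 + 11.6·0.352332) = 15.7408 and y* = 0.352332·15.7408 = 5.546.
At M' = 108.75: y* = 6.9325. Change: 6.9325 − 5.546 = 1.3865.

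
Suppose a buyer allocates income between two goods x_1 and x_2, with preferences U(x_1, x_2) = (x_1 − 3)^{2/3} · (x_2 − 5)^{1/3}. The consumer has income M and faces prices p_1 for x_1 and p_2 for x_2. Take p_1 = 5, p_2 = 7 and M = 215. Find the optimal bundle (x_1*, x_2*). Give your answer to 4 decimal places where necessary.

x_1* = 25, x_2* = 12.8571

MRS = 2·(x_2−5)/(x_1−3). Tangency with p_1/p_2 gives x_2−5 = (1/2)·(p_1/p_2)·(x_1−3).
After buying the subsistence bundle (3, 5), a share 2/3 of the remaining income goes to x_1: x_1* = 3 + 2/3·(M − 3p_1 − 5p_2)/p_1.
Discretionary income = 215 − 3·5 − 5·7 = 165; x_1* = 3 + 2/3·165/5 = 25; x_2* = 5 + 1/3·165/7 = 12.8571.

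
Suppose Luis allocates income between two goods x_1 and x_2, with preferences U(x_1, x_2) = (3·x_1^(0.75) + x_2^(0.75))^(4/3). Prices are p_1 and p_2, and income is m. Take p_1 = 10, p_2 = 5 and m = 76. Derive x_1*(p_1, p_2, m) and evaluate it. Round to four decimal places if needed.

x_1* = 6.9169

MU_x_1 ∝ 3·x_1^(-0.25), MU_x_2 ∝ x_2^(-0.25), so MRS = 3·(x_2/x_1)^(0.25) = p_1/p_2.
Solve for the ratio: x_2/x_1 = [(1/3)·p_1/p_2]^(4).
Substitute x_2 = (x_2/x_1)·x_1 into the budget: x_1* = m/(p_1 + p_2·(x_2/x_1)).
Numerically x_2/x_1 = 0.197531, so x_1* = 76/(10 + 5·0.197531) = 6.9169.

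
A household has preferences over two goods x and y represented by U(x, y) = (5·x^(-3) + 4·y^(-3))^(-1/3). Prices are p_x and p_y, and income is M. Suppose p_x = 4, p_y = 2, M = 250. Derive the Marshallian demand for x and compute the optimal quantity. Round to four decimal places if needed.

x* = 40.0041

With the ratio pinned down, the budget gives x* = M/(p_x + p_y·(y/x)) and y* = (y/x)·x*.
Numerically y/x = 1.124683, so x* = 250/(4 + 2·1.124683) = 40.0041.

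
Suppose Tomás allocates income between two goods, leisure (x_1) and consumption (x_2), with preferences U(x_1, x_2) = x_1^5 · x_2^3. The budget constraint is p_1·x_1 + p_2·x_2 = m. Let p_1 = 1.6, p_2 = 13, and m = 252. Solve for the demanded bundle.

x_1* = 98.4375, x_2* = 7.2692

Tangency: MRS = (5/3)·x_2/x_1 = p_1/p_2.
So 5·p_2·x_2 = 3·p_1·x_1; combined with the budget, a share 0.625 of income goes to x_1.
Demand: x_1*(p_1,p_2,m) = 0.625·m/p_1 and x_2* = 0.375·m/p_2.
At p_1=1.6, p_2=13, m=252: x_1* = 0.625·252/1.6 = 98.4375, x_2* = 7.2692.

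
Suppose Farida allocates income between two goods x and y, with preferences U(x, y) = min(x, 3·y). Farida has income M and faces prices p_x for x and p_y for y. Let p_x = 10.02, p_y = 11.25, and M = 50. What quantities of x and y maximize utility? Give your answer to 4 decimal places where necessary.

With perfect complements, no substitution: consume in ratio x:y = 3:1.
Budget: p_x·x + p_y·(1/3)·x = M, so (3·p_x + p_y)·x = 3·M.
Demand: x*(p_x,p_y,M) = 3·M/(3·p_x + p_y), y* = M/(3·p_x + p_y).
Here 3·10.02 + 11.25 = 41.31, giving x* = 3.6311 and y* = 1.2104.

x* = 3.6311, y* = 1.2104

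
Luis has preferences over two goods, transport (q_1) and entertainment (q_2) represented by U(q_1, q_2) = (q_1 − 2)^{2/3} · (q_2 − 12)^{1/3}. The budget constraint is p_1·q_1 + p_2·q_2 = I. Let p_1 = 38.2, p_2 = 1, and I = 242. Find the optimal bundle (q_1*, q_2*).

Let q_1' = q_1−2, q_2' = q_2−12. MRS = 2·q_2'/q_1' = p_1/p_2.
Substituting into the budget: q_1* = 2 + 2/3·(I − 2·p_1 − 12·p_2)/p_1, and q_2* = 12 + 1/3·(…)/p_2.
Discretionary income = 242 − 2·38.2 − 12·1 = 153.6; q_1* = 2 + 2/3·153.6/38.2 = 4.6806; q_2* = 12 + 1/3·153.6/1 = 63.2.

q_1* = 4.6806, q_2* = 63.2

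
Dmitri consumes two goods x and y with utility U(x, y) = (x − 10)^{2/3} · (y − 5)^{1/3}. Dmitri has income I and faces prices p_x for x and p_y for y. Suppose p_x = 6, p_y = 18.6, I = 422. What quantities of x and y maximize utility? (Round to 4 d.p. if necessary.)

x* = 39.8889, y* = 9.8208

After buying the subsistence bundle (10, 5), a share 2/3 of the remaining income goes to x: x* = 10 + 2/3·(I − 10p_x − 5p_y)/p_x.
Discretionary income = 422 − 10·6 − 5·18.6 = 269; x* = 10 + 2/3·269/6 = 39.8889; y* = 5 + 1/3·269/18.6 = 9.8208.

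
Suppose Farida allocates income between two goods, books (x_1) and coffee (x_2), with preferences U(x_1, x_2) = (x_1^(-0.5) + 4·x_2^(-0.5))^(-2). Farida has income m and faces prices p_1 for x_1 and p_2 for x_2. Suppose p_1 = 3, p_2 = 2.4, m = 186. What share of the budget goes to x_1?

MRS = MU_x_1/MU_x_2 = (1/4)·(x_2/x_1)^(1.5). Set equal to p_1/p_2.
Hence x_2/x_1 = (4·p_1/p_2)^(1/(1.5)), i.e. raised to the 2/3 power.
With the ratio pinned down, the budget gives x_1* = m/(p_1 + p_2·(x_2/x_1)) and x_2* = (x_2/x_1)·x_1*.
Numerically x_2/x_1 = 2.924018, so x_1* = 186/(3 + 2.4·2.924018) = 18.5672 and x_2* = 2.924018·18.5672 = 54.2909.
Expenditure on x_1: 3·18.5672 = 55.7017; share = 0.2995.

share on x_1 = 0.2995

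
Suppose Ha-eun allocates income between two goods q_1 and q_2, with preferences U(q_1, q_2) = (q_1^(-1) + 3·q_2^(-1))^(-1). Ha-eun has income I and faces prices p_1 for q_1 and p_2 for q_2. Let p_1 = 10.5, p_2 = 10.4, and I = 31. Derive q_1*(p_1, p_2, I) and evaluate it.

MU_q_1 ∝ q_1^(-2), MU_q_2 ∝ 3·q_2^(-2), so MRS = (1/3)·(q_2/q_1)^(2) = p_1/p_2.
Hence q_2/q_1 = (3·p_1/p_2)^(1/(2)), i.e. raised to the 0.5 power.
Substitute q_2 = (q_2/q_1)·q_1 into the budget: q_1* = I/(p_1 + p_2·(q_2/q_1)).
Numerically q_2/q_1 = 1.740358, so q_1* = 31/(10.5 + 10.4·1.740358) = 1.0839.

q_1* = 1.0839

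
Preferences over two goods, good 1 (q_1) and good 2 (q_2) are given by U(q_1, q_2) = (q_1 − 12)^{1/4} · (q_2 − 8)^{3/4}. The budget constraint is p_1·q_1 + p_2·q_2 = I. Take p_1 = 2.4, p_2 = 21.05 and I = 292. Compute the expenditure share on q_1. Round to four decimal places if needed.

This is Cobb-Douglas in (q_1−12, q_2−8): tangency gives 0.25·p_2·(q_2−8) = 0.75·p_1·(q_1−12).
Substituting into the budget: q_1* = 12 + 0.25·(I − 12·p_1 − 8·p_2)/p_1, and q_2* = 8 + 0.75·(…)/p_2.
Discretionary income = 292 − 12·2.4 − 8·21.05 = 94.8; q_1* = 12 + 0.25·94.8/2.4 = 21.875; q_2* = 8 + 0.75·94.8/21.05 = 11.3777.
Expenditure on q_1: 2.4·21.875 = 52.5; share = 0.1798.

share on q_1 = 0.1798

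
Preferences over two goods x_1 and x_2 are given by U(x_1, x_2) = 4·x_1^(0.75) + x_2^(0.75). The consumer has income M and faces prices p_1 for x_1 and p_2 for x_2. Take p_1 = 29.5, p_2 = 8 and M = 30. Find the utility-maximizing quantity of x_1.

From the CES first-order condition, 4·(x_2/x_1)^(0.25) = p_1/p_2.
Hence x_2/x_1 = ((1/4)·p_1/p_2)^(1/(0.25)), i.e. raised to the 4 power.
With the ratio pinned down, the budget gives x_1* = M/(p_1 + p_2·(x_2/x_1)) and x_2* = (x_2/x_1)·x_1*.
Numerically x_2/x_1 = 0.722251, so x_1* = 30/(29.5 + 8·0.722251) = 0.8504.

x_1* = 0.8504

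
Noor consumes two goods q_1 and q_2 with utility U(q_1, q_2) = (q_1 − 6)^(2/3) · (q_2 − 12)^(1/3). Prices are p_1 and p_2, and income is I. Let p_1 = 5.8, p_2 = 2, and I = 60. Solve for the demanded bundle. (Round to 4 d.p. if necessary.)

This is Cobb-Douglas in (q_1−6, q_2−12): tangency gives 2/3·p_2·(q_2−12) = 1/3·p_1·(q_1−6).
After buying the subsistence bundle (6, 12), a share 2/3 of the remaining income goes to q_1: q_1* = 6 + 2/3·(I − 6p_1 − 12p_2)/p_1.
Discretionary income = 60 − 6·5.8 − 12·2 = 1.2; q_1* = 6 + 2/3·1.2/5.8 = 6.1379; q_2* = 12 + 1/3·1.2/2 = 12.2.

q_1* = 6.1379, q_2* = 12.2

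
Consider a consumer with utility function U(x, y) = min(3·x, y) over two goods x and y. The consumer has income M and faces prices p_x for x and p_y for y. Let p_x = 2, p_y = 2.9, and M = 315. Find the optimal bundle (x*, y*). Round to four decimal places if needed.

x* = 29.4393, y* = 88.3178

Leontief preferences: the optimum is at the kink where x/1 = y/3, i.e. y = 3·x.
Budget: p_x·x + p_y·3·x = M, so (p_x + 3·p_y)·x = M.
Demand: x*(p_x,p_y,M) = M/(p_x + 3·p_y), y* = 3·M/(p_x + 3·p_y).
Here 2 + 3·2.9 = 10.7, giving x* = 29.4393 and y* = 88.3178.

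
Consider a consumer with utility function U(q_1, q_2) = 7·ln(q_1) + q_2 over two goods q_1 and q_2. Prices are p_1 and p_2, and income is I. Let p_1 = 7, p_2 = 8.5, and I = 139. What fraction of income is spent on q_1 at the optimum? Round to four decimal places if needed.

Set MRS = p_1/p_2: (7/q_1)/1 = p_1/p_2.
So q_1*(p_1,p_2) = 7·p_2/p_1, independent of income; and q_2* = (I − 7·p_2)/p_2.
At the given prices: q_1* = 7·8.5/7 = 8.5, and q_2* = 9.3529.
Expenditure on q_1: 7·8.5 = 59.5; share = 0.4281.

share on q_1 = 0.4281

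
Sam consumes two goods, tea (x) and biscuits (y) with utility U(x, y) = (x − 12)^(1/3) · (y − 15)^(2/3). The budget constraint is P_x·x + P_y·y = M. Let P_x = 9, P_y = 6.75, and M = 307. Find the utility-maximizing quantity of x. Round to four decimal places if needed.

Let x' = x−12, y' = y−15. MRS = (1/2)·y'/x' = P_x/P_y.
After buying the subsistence bundle (12, 15), a share 1/3 of the remaining income goes to x: x* = 12 + 1/3·(M − 12P_x − 15P_y)/P_x.
Discretionary income = 307 − 12·9 − 15·6.75 = 97.75; x* = 12 + 1/3·97.75/9 = 15.6204.

x* = 15.6204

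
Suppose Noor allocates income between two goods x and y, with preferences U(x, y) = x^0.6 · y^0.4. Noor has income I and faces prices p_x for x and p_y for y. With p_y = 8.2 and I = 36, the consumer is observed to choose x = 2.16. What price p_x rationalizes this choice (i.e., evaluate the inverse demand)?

p_x = 10

The MRS is (3/2)·y/x. Set MRS = p_x/p_y.
So 0.6·p_y·y = 0.4·p_x·x; combined with the budget, a share 0.6 of income goes to x.
Demand: x*(p_x,p_y,I) = 0.6·I/p_x and y* = 0.4·I/p_y.
Set x* = 2.16 in the demand function and solve for p_x: p_x = 10.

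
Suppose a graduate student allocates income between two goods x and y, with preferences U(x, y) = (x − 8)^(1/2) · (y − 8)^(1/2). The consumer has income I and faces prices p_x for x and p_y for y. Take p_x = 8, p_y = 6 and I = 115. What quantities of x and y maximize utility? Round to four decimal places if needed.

After buying the subsistence bundle (8, 8), a share 0.5 of the remaining income goes to x: x* = 8 + 0.5·(I − 8p_x − 8p_y)/p_x.
Discretionary income = 115 − 8·8 − 8·6 = 3; x* = 8 + 0.5·3/8 = 8.1875; y* = 8 + 0.5·3/6 = 8.25.

x* = 8.1875, y* = 8.25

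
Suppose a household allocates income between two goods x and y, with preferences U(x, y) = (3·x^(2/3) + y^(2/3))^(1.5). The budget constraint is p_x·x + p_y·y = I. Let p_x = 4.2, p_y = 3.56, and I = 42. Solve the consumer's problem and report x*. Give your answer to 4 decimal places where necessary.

x* = 9.5098

MRS = MU_x/MU_y = 3·(y/x)^(1/3). Set equal to p_x/p_y.
Hence y/x = ((1/3)·p_x/p_y)^(1/(1/3)), i.e. raised to the 3 power.
Substitute y = (y/x)·x into the budget: x* = I/(p_x + p_y·(y/x)).
Numerically y/x = 0.060818, so x* = 42/(4.2 + 3.56·0.060818) = 9.5098.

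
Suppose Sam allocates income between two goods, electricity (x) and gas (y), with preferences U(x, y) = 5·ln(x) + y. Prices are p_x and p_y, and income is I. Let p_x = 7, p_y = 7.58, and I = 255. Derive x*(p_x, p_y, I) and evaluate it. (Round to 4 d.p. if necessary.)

x* = 5.4143

Set MRS = p_x/p_y: (5/x)/1 = p_x/p_y.
So x*(p_x,p_y) = 5·p_y/p_x, independent of income; and y* = (I − 5·p_y)/p_y.
At the given prices: x* = 5·7.58/7 = 5.4143.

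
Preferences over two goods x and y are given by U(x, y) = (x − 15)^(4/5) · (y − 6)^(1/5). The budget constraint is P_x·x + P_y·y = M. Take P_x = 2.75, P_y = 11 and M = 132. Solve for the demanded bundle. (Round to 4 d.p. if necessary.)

Let x' = x−15, y' = y−6. MRS = 4·y'/x' = P_x/P_y.
After buying the subsistence bundle (15, 6), a share 0.8 of the remaining income goes to x: x* = 15 + 0.8·(M − 15P_x − 6P_y)/P_x.
Discretionary income = 132 − 15·2.75 − 6·11 = 24.75; x* = 15 + 0.8·24.75/2.75 = 22.2; y* = 6 + 0.2·24.75/11 = 6.45.

x* = 22.2, y* = 6.45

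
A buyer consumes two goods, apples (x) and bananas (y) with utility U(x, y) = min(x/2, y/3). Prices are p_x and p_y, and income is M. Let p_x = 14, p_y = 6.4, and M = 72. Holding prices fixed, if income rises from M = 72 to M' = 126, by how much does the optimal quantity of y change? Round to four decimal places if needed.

Leontief preferences: the optimum is at the kink where x/2 = y/3, i.e. y = (3/2)·x.
Budget: p_x·x + p_y·(3/2)·x = M, so (2·p_x + 3·p_y)·x = 2·M.
Demand: x*(p_x,p_y,M) = 2·M/(2·p_x + 3·p_y), y* = 3·M/(2·p_x + 3·p_y).
Here 2·14 + 3·6.4 = 47.2, giving y* = 4.5763.
At M' = 126: y* = 8.0085. Change: 8.0085 − 4.5763 = 3.4322.

Δy* = 3.4322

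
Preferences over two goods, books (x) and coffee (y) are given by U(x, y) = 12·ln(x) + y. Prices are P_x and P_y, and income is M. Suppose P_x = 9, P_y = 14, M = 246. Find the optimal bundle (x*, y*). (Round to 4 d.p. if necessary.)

x* = 18.6667, y* = 5.5714

So x*(P_x,P_y) = 12·P_y/P_x, independent of income; and y* = (M − 12·P_y)/P_y.
At the given prices: x* = 12·14/9 = 18.6667, and y* = 5.5714.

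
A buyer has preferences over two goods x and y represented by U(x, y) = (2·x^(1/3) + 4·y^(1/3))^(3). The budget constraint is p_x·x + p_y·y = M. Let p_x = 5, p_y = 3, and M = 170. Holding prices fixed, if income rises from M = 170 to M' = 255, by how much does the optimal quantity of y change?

From the CES first-order condition, (1/2)·(y/x)^(2/3) = p_x/p_y.
Hence y/x = (2·p_x/p_y)^(1/(2/3)), i.e. raised to the 1.5 power.
With the ratio pinned down, the budget gives x* = M/(p_x + p_y·(y/x)) and y* = (y/x)·x*.
Numerically y/x = 6.085806, so x* = 170/(5 + 3·6.085806) = 7.3095 and y* = 6.085806·7.3095 = 44.4842.
At M' = 255: y* = 66.7263. Change: 66.7263 − 44.4842 = 22.2421.

Δy* = 22.2421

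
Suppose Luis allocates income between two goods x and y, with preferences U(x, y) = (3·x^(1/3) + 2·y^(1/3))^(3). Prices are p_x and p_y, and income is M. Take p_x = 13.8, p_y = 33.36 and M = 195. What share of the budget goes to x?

share on x = 0.7407

With the ratio pinned down, the budget gives x* = M/(p_x + p_y·(y/x)) and y* = (y/x)·x*.
Numerically y/x = 0.144825, so x* = 195/(13.8 + 33.36·0.144825) = 10.4662 and y* = 0.144825·10.4662 = 1.5158.
Expenditure on x: 13.8·10.4662 = 144.434; share = 0.7407.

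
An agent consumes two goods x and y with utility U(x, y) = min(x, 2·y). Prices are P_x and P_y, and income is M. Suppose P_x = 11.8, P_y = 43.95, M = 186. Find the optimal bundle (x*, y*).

x* = 5.507, y* = 2.7535

With perfect complements, no substitution: consume in ratio x:y = 2:1.
Budget: P_x·x + P_y·(1/2)·x = M, so (2·P_x + P_y)·x = 2·M.
Demand: x*(P_x,P_y,M) = 2·M/(2·P_x + P_y), y* = M/(2·P_x + P_y).
Here 2·11.8 + 43.95 = 67.55, giving x* = 5.507 and y* = 2.7535.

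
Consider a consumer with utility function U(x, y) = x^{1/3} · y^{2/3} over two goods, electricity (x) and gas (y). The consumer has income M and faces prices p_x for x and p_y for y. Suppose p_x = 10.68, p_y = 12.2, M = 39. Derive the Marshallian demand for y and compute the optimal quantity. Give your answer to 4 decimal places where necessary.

Demand: x*(p_x,p_y,M) = 1/3·M/p_x and y* = 2/3·M/p_y.
At p_x=10.68, p_y=12.2, M=39: y* = 2/3·39/12.2 = 2.1311.

y* = 2.1311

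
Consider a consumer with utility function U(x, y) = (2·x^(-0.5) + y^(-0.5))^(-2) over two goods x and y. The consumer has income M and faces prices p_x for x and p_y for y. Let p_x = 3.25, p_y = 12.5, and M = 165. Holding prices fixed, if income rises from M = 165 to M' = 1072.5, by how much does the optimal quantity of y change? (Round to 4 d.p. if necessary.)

MRS = MU_x/MU_y = 2·(y/x)^(1.5). Set equal to p_x/p_y.
Hence y/x = ((1/2)·p_x/p_y)^(1/(1.5)), i.e. raised to the 2/3 power.
With the ratio pinned down, the budget gives x* = M/(p_x + p_y·(y/x)) and y* = (y/x)·x*.
Numerically y/x = 0.256623, so x* = 165/(3.25 + 12.5·0.256623) = 25.5505 and y* = 0.256623·25.5505 = 6.5569.
At M' = 1072.5: y* = 42.6196. Change: 42.6196 − 6.5569 = 36.0627.

Δy* = 36.0627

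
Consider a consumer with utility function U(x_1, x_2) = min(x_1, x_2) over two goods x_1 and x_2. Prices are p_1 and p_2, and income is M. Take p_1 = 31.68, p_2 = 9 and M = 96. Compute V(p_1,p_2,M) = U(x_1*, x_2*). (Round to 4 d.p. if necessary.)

V = 2.3599

Demand: x_1*(p_1,p_2,M) = M/(p_1 + p_2), x_2* = M/(p_1 + p_2).
Here 31.68 + 9 = 40.68, giving x_1* = 2.3599 and x_2* = 2.3599.
Utility at the optimum: U(2.3599, 2.3599) = 2.3599.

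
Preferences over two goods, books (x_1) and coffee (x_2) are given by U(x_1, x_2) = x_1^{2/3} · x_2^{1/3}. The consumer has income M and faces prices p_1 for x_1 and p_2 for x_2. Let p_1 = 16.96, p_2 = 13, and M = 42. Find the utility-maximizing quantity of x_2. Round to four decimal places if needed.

Tangency: MRS = 2·x_2/x_1 = p_1/p_2.
So 2/3·p_2·x_2 = 1/3·p_1·x_1; combined with the budget, a share 2/3 of income goes to x_1.
Demand: x_1*(p_1,p_2,M) = 2/3·M/p_1 and x_2* = 1/3·M/p_2.
At p_1=16.96, p_2=13, M=42: x_2* = 1/3·42/13 = 1.0769.

x_2* = 1.0769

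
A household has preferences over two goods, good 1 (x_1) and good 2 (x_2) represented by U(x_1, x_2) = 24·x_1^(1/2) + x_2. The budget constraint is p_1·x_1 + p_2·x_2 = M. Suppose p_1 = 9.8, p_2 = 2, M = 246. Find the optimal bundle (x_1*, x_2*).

x_1* = 5.9975, x_2* = 93.6122

Set MRS = p_1/p_2: 12·x_1^(−1/2) = p_1/p_2.
Thus x_1* = (12·p_2/p_1)² — independent of M — with the rest of income spent on x_2.
Plugging in: x_1* = (12·2/9.8)² = 5.9975, x_2* = 93.6122.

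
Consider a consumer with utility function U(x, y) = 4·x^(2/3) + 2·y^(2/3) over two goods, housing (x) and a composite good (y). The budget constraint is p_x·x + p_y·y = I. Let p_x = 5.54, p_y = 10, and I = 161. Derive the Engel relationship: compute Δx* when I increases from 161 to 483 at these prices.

Δx* = 55.9753

With the ratio pinned down, the budget gives x* = I/(p_x + p_y·(y/x)) and y* = (y/x)·x*.
Numerically y/x = 0.021254, so x* = 161/(5.54 + 10·0.021254) = 27.9876.
At I' = 483: x* = 83.9629. Change: 83.9629 − 27.9876 = 55.9753.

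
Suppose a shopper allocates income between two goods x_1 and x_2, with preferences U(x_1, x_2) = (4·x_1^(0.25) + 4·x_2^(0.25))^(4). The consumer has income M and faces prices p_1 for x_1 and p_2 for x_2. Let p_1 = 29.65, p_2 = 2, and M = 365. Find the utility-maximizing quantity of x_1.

From the CES first-order condition, (x_2/x_1)^(0.75) = p_1/p_2.
Solve for the ratio: x_2/x_1 = [p_1/p_2]^(4/3).
Substitute x_2 = (x_2/x_1)·x_1 into the budget: x_1* = M/(p_1 + p_2·(x_2/x_1)).
Numerically x_2/x_1 = 36.418853, so x_1* = 365/(29.65 + 2·36.418853) = 3.5614.

x_1* = 3.5614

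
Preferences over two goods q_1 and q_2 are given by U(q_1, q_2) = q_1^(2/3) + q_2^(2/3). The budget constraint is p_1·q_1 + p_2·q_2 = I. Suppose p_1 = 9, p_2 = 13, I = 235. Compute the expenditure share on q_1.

With the ratio pinned down, the budget gives q_1* = I/(p_1 + p_2·(q_2/q_1)) and q_2* = (q_2/q_1)·q_1*.
Numerically q_2/q_1 = 0.331816, so q_1* = 235/(9 + 13·0.331816) = 17.6511 and q_2* = 0.331816·17.6511 = 5.8569.
Expenditure on q_1: 9·17.6511 = 158.86; share = 0.676.

share on q_1 = 0.676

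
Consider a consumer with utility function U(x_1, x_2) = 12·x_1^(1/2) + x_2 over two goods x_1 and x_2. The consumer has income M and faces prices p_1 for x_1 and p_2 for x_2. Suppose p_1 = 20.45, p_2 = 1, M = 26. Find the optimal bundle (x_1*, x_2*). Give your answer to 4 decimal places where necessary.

x_1* = 0.0861, x_2* = 24.2396

Set MRS = p_1/p_2: 6·x_1^(−1/2) = p_1/p_2.
Solve: √x_1 = 6·p_2/p_1, so x_1*(p_1,p_2) = (6·p_2/p_1)², and x_2* = (M − p_1·x_1*)/p_2.
Plugging in: x_1* = (6·1/20.45)² = 0.0861, x_2* = 24.2396.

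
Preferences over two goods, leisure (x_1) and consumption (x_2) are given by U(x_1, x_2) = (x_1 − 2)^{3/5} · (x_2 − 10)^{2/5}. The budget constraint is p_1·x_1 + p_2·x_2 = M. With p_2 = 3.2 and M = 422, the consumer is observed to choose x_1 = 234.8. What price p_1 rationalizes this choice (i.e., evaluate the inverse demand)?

This is Cobb-Douglas in (x_1−2, x_2−10): tangency gives 0.6·p_2·(x_2−10) = 0.4·p_1·(x_1−2).
Substituting into the budget: x_1* = 2 + 0.6·(M − 2·p_1 − 10·p_2)/p_1, and x_2* = 10 + 0.4·(…)/p_2.
Set x_1* = 234.8 in the demand function and solve for p_1: p_1 = 1.

p_1 = 1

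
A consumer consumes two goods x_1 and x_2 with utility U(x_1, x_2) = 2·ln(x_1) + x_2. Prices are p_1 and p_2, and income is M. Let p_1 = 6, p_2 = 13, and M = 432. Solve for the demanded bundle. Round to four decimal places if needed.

x_1* = 4.3333, x_2* = 31.2308

MU_x_1 = 2/x_1, MU_x_2 = 1. Tangency: 2/x_1 = p_1/p_2.
So x_1*(p_1,p_2) = 2·p_2/p_1, independent of income; and x_2* = (M − 2·p_2)/p_2.
At the given prices: x_1* = 2·13/6 = 4.3333, and x_2* = 31.2308.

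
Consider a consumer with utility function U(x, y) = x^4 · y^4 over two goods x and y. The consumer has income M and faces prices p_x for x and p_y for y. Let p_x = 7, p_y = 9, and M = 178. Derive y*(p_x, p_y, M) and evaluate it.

MU_x/MU_y = (4·y)/(4·x); tangency sets this equal to p_x/p_y.
Rearranging, p_y·y = p_x·x. Substituting into the budget gives p_x·x·(1 + 1) = M.
Demand: x*(p_x,p_y,M) = 0.5·M/p_x and y* = 0.5·M/p_y.
At p_x=7, p_y=9, M=178: y* = 0.5·178/9 = 9.8889.

y* = 9.8889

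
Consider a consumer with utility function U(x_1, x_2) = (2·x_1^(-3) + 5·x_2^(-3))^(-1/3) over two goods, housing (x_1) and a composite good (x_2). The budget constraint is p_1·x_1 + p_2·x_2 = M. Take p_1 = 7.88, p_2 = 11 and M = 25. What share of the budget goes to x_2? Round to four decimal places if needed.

share on x_2 = 0.6176

MRS = MU_x_1/MU_x_2 = (2/5)·(x_2/x_1)^(4). Set equal to p_1/p_2.
Solve for the ratio: x_2/x_1 = [(5/2)·p_1/p_2]^(0.25).
With the ratio pinned down, the budget gives x_1* = M/(p_1 + p_2·(x_2/x_1)) and x_2* = (x_2/x_1)·x_1*.
Numerically x_2/x_1 = 1.156827, so x_1* = 25/(7.88 + 11·1.156827) = 1.2133 and x_2* = 1.156827·1.2133 = 1.4036.
Expenditure on x_2: 11·1.4036 = 15.4393; share = 0.6176.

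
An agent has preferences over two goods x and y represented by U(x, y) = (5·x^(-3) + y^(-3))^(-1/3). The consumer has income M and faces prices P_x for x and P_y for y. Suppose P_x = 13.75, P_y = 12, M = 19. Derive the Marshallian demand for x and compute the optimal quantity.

x* = 0.8616

MU_x ∝ 5·x^(-4), MU_y ∝ y^(-4), so MRS = 5·(y/x)^(4) = P_x/P_y.
Hence y/x = ((1/5)·P_x/P_y)^(1/(4)), i.e. raised to the 0.25 power.
Substitute y = (y/x)·x into the budget: x* = M/(P_x + P_y·(y/x)).
Numerically y/x = 0.691891, so x* = 19/(13.75 + 12·0.691891) = 0.8616.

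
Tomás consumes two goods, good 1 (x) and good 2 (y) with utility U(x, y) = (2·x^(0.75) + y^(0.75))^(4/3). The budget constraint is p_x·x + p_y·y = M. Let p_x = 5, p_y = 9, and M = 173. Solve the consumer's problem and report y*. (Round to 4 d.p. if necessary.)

y* = 0.2038

MRS = MU_x/MU_y = 2·(y/x)^(0.25). Set equal to p_x/p_y.
Solve for the ratio: y/x = [(1/2)·p_x/p_y]^(4).
With the ratio pinned down, the budget gives x* = M/(p_x + p_y·(y/x)) and y* = (y/x)·x*.
Numerically y/x = 0.005954, so x* = 173/(5 + 9·0.005954) = 34.2331 and y* = 0.005954·34.2331 = 0.2038.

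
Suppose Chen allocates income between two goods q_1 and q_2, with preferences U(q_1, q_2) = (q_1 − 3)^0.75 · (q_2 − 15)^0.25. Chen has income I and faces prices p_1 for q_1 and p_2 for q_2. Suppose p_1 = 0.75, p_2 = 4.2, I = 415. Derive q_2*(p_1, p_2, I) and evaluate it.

q_2* = 35.8185

Substituting into the budget: q_1* = 3 + 0.75·(I − 3·p_1 − 15·p_2)/p_1, and q_2* = 15 + 0.25·(…)/p_2.
Discretionary income = 415 − 3·0.75 − 15·4.2 = 349.75; q_2* = 15 + 0.25·349.75/4.2 = 35.8185.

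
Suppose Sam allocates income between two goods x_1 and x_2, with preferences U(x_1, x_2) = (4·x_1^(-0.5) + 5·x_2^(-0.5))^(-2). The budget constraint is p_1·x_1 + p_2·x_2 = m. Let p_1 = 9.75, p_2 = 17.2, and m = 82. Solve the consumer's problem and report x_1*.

x_1* = 3.5012

MU_x_1 ∝ 4·x_1^(-1.5), MU_x_2 ∝ 5·x_2^(-1.5), so MRS = (4/5)·(x_2/x_1)^(1.5) = p_1/p_2.
Hence x_2/x_1 = ((5/4)·p_1/p_2)^(1/(1.5)), i.e. raised to the 2/3 power.
With the ratio pinned down, the budget gives x_1* = m/(p_1 + p_2·(x_2/x_1)) and x_2* = (x_2/x_1)·x_1*.
Numerically x_2/x_1 = 0.794799, so x_1* = 82/(9.75 + 17.2·0.794799) = 3.5012.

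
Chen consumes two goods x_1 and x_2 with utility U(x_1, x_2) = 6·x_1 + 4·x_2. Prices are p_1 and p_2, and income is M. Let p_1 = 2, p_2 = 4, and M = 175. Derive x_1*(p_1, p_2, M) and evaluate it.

x_1* = 87.5

Perfect substitutes: compare marginal utility per dollar. 6/p_1 vs 4/p_2 → 3 vs 1.
x_1 gives more utility per dollar, so spend all income on x_1: x_1* = M/p_1, x_2* = 0.
Numerically: x_1* = 87.5, x_2* = 0.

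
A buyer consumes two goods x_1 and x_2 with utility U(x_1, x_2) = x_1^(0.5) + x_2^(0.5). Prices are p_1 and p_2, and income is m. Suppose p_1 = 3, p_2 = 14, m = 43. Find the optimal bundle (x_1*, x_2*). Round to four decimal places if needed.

Substitute x_2 = (x_2/x_1)·x_1 into the budget: x_1* = m/(p_1 + p_2·(x_2/x_1)).
Numerically x_2/x_1 = 0.045918, so x_1* = 43/(3 + 14·0.045918) = 11.8039 and x_2* = 0.045918·11.8039 = 0.542.

x_1* = 11.8039, x_2* = 0.542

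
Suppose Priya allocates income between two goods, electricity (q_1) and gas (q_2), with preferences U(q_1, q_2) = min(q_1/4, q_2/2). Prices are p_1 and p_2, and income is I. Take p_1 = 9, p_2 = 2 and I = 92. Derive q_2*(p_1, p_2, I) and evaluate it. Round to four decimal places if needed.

With perfect complements, no substitution: consume in ratio q_1:q_2 = 4:2.
Budget: p_1·q_1 + p_2·(1/2)·q_1 = I, so (4·p_1 + 2·p_2)·q_1 = 4·I.
Demand: q_1*(p_1,p_2,I) = 4·I/(4·p_1 + 2·p_2), q_2* = 2·I/(4·p_1 + 2·p_2).
Here 4·9 + 2·2 = 40, giving q_2* = 4.6.

q_2* = 4.6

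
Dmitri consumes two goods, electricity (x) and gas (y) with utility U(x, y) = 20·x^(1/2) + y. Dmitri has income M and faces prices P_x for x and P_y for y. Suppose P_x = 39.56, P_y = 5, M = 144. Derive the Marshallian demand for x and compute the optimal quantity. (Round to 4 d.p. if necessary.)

x* = 1.5975

Utility is quasi-linear in y; the FOC for x is 10/√x = P_x/P_y.
Solve: √x = 10·P_y/P_x, so x*(P_x,P_y) = (10·P_y/P_x)², and y* = (M − P_x·x*)/P_y.
Plugging in: x* = (10·5/39.56)² = 1.5975.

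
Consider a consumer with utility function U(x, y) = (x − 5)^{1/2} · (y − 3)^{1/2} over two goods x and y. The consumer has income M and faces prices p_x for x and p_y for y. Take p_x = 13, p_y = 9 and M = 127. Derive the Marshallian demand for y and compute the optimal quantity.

y* = 4.9444

Let x' = x−5, y' = y−3. MRS = y'/x' = p_x/p_y.
Substituting into the budget: x* = 5 + 0.5·(M − 5·p_x − 3·p_y)/p_x, and y* = 3 + 0.5·(…)/p_y.
Discretionary income = 127 − 5·13 − 3·9 = 35; y* = 3 + 0.5·35/9 = 4.9444.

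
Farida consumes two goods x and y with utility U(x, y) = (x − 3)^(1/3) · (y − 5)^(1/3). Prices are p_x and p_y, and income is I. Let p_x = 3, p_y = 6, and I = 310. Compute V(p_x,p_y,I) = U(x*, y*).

Let x' = x−3, y' = y−5. MRS = y'/x' = p_x/p_y.
After buying the subsistence bundle (3, 5), a share 0.5 of the remaining income goes to x: x* = 3 + 0.5·(I − 3p_x − 5p_y)/p_x.
Discretionary income = 310 − 3·3 − 5·6 = 271; x* = 3 + 0.5·271/3 = 48.1667; y* = 5 + 0.5·271/6 = 27.5833.
Utility at the optimum: U(48.1667, 27.5833) = 10.0663.

V = 10.0663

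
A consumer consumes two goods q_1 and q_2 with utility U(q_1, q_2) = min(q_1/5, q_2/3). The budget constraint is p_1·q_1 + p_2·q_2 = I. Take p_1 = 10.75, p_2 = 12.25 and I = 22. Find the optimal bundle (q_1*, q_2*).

With perfect complements, no substitution: consume in ratio q_1:q_2 = 5:3.
Budget: p_1·q_1 + p_2·(3/5)·q_1 = I, so (5·p_1 + 3·p_2)·q_1 = 5·I.
Demand: q_1*(p_1,p_2,I) = 5·I/(5·p_1 + 3·p_2), q_2* = 3·I/(5·p_1 + 3·p_2).
Here 5·10.75 + 3·12.25 = 90.5, giving q_1* = 1.2155 and q_2* = 0.7293.

q_1* = 1.2155, q_2* = 0.7293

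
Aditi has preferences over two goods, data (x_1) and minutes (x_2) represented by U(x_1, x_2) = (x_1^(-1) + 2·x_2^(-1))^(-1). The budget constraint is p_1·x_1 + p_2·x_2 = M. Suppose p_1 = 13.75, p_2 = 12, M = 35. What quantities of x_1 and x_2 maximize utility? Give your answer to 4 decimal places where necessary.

From the CES first-order condition, (1/2)·(x_2/x_1)^(2) = p_1/p_2.
Hence x_2/x_1 = (2·p_1/p_2)^(1/(2)), i.e. raised to the 0.5 power.
Substitute x_2 = (x_2/x_1)·x_1 into the budget: x_1* = M/(p_1 + p_2·(x_2/x_1)).
Numerically x_2/x_1 = 1.513825, so x_1* = 35/(13.75 + 12·1.513825) = 1.0966 and x_2* = 1.513825·1.0966 = 1.6601.

x_1* = 1.0966, x_2* = 1.6601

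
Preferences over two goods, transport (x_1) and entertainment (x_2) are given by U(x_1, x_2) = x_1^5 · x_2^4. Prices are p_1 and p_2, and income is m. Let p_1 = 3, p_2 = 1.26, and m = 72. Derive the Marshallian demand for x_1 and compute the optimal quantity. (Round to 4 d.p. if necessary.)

Tangency: MRS = (5/4)·x_2/x_1 = p_1/p_2.
So 5·p_2·x_2 = 4·p_1·x_1; combined with the budget, a share 5/9 of income goes to x_1.
Demand: x_1*(p_1,p_2,m) = 5/9·m/p_1 and x_2* = 4/9·m/p_2.
At p_1=3, p_2=1.26, m=72: x_1* = 5/9·72/3 = 13.3333.

x_1* = 13.3333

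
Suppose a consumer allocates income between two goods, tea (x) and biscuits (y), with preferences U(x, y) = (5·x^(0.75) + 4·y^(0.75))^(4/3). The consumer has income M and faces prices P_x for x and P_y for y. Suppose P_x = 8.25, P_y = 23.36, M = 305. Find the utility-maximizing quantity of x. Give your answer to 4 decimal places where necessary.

With the ratio pinned down, the budget gives x* = M/(P_x + P_y·(y/x)) and y* = (y/x)·x*.
Numerically y/x = 0.006372, so x* = 305/(8.25 + 23.36·0.006372) = 36.3145.

x* = 36.3145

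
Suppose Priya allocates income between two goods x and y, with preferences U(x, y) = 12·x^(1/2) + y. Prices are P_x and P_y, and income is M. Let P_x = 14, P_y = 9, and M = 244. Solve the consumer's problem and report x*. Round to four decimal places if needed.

x* = 14.8776

Thus x* = (6·P_y/P_x)² — independent of M — with the rest of income spent on y.
Plugging in: x* = (6·9/14)² = 14.8776.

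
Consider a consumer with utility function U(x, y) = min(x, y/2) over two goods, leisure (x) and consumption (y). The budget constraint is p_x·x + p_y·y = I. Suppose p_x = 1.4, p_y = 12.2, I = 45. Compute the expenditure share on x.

share on x = 0.0543

Demand: x*(p_x,p_y,I) = I/(p_x + 2·p_y), y* = 2·I/(p_x + 2·p_y).
Here 1.4 + 2·12.2 = 25.8, giving x* = 1.7442 and y* = 3.4884.
Expenditure on x: 1.4·1.7442 = 2.4419; share = 0.0543.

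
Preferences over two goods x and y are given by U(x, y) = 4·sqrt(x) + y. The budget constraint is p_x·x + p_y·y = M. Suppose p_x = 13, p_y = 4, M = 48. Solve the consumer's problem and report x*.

Thus x* = (2·p_y/p_x)² — independent of M — with the rest of income spent on y.
Plugging in: x* = (2·4/13)² = 0.3787.

x* = 0.3787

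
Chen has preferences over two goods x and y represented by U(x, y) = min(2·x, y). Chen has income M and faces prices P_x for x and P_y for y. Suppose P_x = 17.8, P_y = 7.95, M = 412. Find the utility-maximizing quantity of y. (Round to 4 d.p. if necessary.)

Leontief preferences: the optimum is at the kink where x/1 = y/2, i.e. y = 2·x.
Budget: P_x·x + P_y·2·x = M, so (P_x + 2·P_y)·x = M.
Demand: x*(P_x,P_y,M) = M/(P_x + 2·P_y), y* = 2·M/(P_x + 2·P_y).
Here 17.8 + 2·7.95 = 33.7, giving y* = 24.451.

y* = 24.451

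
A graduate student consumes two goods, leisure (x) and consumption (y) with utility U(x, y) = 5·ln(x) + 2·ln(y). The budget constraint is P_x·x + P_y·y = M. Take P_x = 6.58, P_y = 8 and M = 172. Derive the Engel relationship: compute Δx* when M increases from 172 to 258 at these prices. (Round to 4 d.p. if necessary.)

Demand: x*(P_x,P_y,M) = 5/7·M/P_x and y* = 2/7·M/P_y.
At P_x=6.58, P_y=8, M=172: x* = 5/7·172/6.58 = 18.6713.
At M' = 258: x* = 28.0069. Change: 28.0069 − 18.6713 = 9.3356.

Δx* = 9.3356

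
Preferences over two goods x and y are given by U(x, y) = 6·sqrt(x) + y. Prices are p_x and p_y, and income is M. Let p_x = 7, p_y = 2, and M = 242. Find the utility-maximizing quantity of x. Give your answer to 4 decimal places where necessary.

Utility is quasi-linear in y; the FOC for x is 3/√x = p_x/p_y.
Solve: √x = 3·p_y/p_x, so x*(p_x,p_y) = (3·p_y/p_x)², and y* = (M − p_x·x*)/p_y.
Plugging in: x* = (3·2/7)² = 0.7347.

x* = 0.7347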